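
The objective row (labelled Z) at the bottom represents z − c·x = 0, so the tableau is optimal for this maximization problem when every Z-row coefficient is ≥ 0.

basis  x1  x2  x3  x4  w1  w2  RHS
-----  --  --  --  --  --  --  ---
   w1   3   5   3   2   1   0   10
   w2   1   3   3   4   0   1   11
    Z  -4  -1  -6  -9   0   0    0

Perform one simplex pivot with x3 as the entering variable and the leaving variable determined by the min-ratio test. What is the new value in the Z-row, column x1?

2

Ratio test on column x3 — row 1: 10/3 = 10/3; row 2: 11/3 = 11/3. Minimum is 10/3 at row 1 (w1 leaves); pivot element 3.
Divide row 1 by 3; eliminate column x3 from the other rows.
Z-row update in column x1: -4 − (-6)·1 = 2.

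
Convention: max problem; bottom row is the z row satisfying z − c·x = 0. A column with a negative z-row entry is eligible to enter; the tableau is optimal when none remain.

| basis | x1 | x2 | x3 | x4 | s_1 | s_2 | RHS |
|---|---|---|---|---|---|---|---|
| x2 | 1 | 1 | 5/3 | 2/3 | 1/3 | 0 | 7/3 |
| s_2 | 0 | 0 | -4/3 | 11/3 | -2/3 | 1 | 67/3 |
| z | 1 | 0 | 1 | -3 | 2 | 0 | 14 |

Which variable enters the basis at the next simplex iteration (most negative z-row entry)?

Negative z-row entries: x4: -3.
The most negative is -3 in column x4, so x4 enters.

x4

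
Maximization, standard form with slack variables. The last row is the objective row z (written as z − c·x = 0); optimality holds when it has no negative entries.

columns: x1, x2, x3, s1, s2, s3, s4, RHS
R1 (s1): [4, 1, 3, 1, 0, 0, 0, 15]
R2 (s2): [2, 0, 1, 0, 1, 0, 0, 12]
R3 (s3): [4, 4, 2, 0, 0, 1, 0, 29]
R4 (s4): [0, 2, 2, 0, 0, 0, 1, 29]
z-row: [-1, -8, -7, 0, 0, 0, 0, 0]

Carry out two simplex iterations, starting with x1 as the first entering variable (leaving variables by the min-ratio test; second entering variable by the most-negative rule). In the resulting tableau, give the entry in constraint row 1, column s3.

-1/12

Ratio test on column x1 — row 1: 15/4 = 15/4; row 2: 12/2 = 6; row 3: 29/4 = 29/4; row 4: entry 0 ≤ 0. Minimum is 15/4 at row 1 (s1 leaves); pivot element 4.
Divide row 1 by 4; eliminate column x1 from the other rows.
Second iteration: most negative z-row entry is -31/4 in column x2, so x2 enters.
Ratio test on column x2 — row 1: (15/4)/(1/4) = 15; row 2: entry -1/2 ≤ 0; row 3: 14/3 = 14/3; row 4: 29/2 = 29/2. Minimum is 14/3 at row 3 (s3 leaves); pivot element 3.
Divide row 3 by 3; eliminate column x2 from the other rows.
After both pivots, the entry at constraint row 1, column s3 is -1/12.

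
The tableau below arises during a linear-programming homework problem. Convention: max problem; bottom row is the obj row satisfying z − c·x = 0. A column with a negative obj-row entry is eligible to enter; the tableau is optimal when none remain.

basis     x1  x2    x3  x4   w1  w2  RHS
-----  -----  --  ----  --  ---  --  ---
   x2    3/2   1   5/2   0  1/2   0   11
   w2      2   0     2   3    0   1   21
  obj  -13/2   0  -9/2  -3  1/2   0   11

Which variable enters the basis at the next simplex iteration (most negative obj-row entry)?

x1

Negative obj-row entries: x1: -13/2, x3: -9/2, x4: -3.
The most negative is -13/2 in column x1, so x1 enters.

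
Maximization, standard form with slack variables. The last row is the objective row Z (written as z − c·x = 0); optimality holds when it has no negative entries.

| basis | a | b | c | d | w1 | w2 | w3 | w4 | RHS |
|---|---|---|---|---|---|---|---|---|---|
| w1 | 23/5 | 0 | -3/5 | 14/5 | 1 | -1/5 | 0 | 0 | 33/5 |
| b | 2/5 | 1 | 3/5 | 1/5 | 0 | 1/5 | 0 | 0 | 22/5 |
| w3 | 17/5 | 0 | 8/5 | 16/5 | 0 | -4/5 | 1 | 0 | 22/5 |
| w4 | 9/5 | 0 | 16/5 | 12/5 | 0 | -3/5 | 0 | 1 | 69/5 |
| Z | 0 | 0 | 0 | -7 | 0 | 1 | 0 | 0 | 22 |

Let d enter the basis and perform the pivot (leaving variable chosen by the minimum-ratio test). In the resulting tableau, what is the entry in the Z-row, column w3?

Ratio test on column d — row 1: (33/5)/(14/5) = 33/14; row 2: (22/5)/(1/5) = 22; row 3: (22/5)/(16/5) = 11/8; row 4: (69/5)/(12/5) = 23/4. Minimum is 11/8 at row 3 (w3 leaves); pivot element 16/5.
Divide row 3 by 16/5; eliminate column d from the other rows.
Z-row update in column w3: 0 − (-7)·(5/16) = 35/16.

35/16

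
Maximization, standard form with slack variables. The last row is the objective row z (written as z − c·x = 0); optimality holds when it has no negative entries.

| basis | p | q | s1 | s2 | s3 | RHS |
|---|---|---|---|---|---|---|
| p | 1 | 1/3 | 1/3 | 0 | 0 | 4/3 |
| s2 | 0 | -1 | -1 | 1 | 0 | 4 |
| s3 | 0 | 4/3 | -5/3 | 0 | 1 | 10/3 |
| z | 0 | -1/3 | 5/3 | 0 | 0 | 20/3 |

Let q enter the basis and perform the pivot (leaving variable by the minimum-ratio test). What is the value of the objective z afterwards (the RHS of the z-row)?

15/2

Ratio test on column q — row 1: (4/3)/(1/3) = 4; row 2: entry -1 ≤ 0; row 3: (10/3)/(4/3) = 5/2. Minimum is 5/2 at row 3 (s3 leaves); pivot element 4/3.
Pivot on row 3; the z-row RHS becomes 20/3 − (-1/3)·(5/2) = 15/2.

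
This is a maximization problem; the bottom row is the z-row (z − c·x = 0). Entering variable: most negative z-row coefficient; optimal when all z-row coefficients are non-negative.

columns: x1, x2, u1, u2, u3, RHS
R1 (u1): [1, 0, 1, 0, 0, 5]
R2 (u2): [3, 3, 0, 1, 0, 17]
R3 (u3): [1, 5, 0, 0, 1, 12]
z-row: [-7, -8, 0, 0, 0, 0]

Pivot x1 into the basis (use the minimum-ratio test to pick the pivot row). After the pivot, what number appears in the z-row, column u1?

7

Ratio test on column x1 — row 1: 5/1 = 5; row 2: 17/3 = 17/3; row 3: 12/1 = 12. Minimum is 5 at row 1 (u1 leaves); pivot element 1.
Divide row 1 by 1; eliminate column x1 from the other rows.
z-row update in column u1: 0 − (-7)·1 = 7.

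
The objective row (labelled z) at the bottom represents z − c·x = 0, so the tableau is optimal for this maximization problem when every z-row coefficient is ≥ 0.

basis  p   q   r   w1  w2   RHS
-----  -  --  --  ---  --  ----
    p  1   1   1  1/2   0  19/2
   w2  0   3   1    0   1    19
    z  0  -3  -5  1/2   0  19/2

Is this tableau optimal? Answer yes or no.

no

The z-row has a negative entry -5 in column r, so it is not optimal.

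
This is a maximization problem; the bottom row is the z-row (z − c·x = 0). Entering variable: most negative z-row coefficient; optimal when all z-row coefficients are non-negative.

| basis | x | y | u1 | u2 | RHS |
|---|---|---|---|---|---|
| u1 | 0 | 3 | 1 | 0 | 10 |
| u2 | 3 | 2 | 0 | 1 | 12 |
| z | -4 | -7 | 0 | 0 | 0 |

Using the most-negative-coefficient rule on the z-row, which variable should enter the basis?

Negative z-row entries: x: -4, y: -7.
The most negative is -7 in column y, so y enters.

y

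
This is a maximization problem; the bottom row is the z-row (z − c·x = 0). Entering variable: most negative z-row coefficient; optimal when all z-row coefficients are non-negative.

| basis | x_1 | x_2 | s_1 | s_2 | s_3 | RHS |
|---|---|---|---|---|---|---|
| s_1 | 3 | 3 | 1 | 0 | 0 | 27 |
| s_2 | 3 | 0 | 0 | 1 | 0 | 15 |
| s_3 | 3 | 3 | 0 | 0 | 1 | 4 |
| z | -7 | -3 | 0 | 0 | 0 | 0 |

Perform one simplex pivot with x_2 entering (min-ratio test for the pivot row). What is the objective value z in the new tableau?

4

Ratio test on column x_2 — row 1: 27/3 = 9; row 2: entry 0 ≤ 0; row 3: 4/3 = 4/3. Minimum is 4/3 at row 3 (s_3 leaves); pivot element 3.
Pivot on row 3; the z-row RHS becomes 0 − (-3)·(4/3) = 4.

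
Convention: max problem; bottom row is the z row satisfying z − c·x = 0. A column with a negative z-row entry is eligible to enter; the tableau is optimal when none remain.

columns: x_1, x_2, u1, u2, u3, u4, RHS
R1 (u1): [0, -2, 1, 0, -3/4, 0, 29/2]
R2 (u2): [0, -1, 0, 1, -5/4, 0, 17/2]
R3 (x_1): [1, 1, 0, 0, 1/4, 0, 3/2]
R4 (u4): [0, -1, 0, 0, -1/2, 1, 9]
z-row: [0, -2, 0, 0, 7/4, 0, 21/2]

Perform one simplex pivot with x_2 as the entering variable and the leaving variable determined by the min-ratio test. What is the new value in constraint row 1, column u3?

Ratio test on column x_2 — row 1: entry -2 ≤ 0; row 2: entry -1 ≤ 0; row 3: (3/2)/1 = 3/2; row 4: entry -1 ≤ 0. Minimum is 3/2 at row 3 (x_1 leaves); pivot element 1.
Divide row 3 by 1; eliminate column x_2 from the other rows.
Row 1 update in column u3: -3/4 − (-2)·(1/4) = -1/4.

-1/4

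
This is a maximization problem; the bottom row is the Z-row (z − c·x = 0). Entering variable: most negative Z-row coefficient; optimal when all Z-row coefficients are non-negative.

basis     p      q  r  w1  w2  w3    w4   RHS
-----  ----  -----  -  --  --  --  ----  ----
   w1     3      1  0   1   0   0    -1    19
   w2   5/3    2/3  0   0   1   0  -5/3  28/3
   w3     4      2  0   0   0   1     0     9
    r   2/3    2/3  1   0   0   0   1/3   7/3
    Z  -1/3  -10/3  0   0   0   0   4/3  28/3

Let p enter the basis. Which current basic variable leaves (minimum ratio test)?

Column p entries and ratios — w1: 19/3 = 19/3; w2: (28/3)/(5/3) = 28/5; w3: 9/4 = 9/4; r: (7/3)/(2/3) = 7/2.
Smallest ratio is 9/4 in the row of w3, so w3 leaves.

w3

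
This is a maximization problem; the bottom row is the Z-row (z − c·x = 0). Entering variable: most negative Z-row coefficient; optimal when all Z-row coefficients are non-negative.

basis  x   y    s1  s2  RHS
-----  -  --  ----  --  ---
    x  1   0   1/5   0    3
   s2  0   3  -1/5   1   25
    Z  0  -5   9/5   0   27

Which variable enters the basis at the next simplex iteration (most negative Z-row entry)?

Negative Z-row entries: y: -5.
The most negative is -5 in column y, so y enters.

y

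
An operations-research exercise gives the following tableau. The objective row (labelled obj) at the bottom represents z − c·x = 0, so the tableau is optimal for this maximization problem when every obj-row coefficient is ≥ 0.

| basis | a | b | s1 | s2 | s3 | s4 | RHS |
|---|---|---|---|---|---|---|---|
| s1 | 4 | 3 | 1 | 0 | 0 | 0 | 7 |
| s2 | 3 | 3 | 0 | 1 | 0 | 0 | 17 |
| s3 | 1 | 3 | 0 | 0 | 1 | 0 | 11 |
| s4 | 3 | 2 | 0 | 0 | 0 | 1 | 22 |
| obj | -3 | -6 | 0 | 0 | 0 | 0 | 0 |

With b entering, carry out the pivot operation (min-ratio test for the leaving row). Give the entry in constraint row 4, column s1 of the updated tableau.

-2/3

Ratio test on column b — row 1: 7/3 = 7/3; row 2: 17/3 = 17/3; row 3: 11/3 = 11/3; row 4: 22/2 = 11. Minimum is 7/3 at row 1 (s1 leaves); pivot element 3.
Divide row 1 by 3; eliminate column b from the other rows.
Row 4 update in column s1: 0 − 2·(1/3) = -2/3.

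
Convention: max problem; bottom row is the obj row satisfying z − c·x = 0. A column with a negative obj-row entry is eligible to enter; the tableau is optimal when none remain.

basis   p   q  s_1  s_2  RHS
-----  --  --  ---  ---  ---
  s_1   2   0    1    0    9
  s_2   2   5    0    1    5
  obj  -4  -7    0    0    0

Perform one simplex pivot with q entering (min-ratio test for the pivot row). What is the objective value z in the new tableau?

7

Ratio test on column q — row 1: entry 0 ≤ 0; row 2: 5/5 = 1. Minimum is 1 at row 2 (s_2 leaves); pivot element 5.
Pivot on row 2; the obj-row RHS becomes 0 − (-7)·1 = 7.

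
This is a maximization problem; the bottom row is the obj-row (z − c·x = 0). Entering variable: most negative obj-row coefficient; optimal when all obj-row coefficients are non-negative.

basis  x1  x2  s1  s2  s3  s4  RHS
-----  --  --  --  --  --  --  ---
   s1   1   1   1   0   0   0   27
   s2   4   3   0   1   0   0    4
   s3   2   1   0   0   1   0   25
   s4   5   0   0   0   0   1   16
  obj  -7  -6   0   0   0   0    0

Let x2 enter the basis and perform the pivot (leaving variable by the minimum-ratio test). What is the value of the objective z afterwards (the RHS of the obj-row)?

Ratio test on column x2 — row 1: 27/1 = 27; row 2: 4/3 = 4/3; row 3: 25/1 = 25; row 4: entry 0 ≤ 0. Minimum is 4/3 at row 2 (s2 leaves); pivot element 3.
Pivot on row 2; the obj-row RHS becomes 0 − (-6)·(4/3) = 8.

8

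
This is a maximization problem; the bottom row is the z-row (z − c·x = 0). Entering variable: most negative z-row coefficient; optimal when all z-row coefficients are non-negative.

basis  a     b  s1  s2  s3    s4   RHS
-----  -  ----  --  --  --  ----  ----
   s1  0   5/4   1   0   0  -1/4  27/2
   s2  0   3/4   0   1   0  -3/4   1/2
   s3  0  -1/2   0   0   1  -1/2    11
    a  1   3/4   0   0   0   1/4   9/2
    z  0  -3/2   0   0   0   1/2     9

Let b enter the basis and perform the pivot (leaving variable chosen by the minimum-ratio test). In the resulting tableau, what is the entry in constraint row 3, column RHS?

Ratio test on column b — row 1: (27/2)/(5/4) = 54/5; row 2: (1/2)/(3/4) = 2/3; row 3: entry -1/2 ≤ 0; row 4: (9/2)/(3/4) = 6. Minimum is 2/3 at row 2 (s2 leaves); pivot element 3/4.
Divide row 2 by 3/4; eliminate column b from the other rows.
Row 3 update in column RHS: 11 − (-1/2)·(2/3) = 34/3.

34/3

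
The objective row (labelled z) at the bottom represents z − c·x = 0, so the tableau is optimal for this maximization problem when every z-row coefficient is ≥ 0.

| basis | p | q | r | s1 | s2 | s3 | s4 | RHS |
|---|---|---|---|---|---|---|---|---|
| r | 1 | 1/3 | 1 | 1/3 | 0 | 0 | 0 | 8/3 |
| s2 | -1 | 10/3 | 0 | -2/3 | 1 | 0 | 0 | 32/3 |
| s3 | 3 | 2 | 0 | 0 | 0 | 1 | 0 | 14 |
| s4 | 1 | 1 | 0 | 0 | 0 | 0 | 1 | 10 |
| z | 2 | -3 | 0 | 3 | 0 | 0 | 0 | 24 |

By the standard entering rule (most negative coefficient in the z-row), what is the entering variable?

q

Negative z-row entries: q: -3.
The most negative is -3 in column q, so q enters.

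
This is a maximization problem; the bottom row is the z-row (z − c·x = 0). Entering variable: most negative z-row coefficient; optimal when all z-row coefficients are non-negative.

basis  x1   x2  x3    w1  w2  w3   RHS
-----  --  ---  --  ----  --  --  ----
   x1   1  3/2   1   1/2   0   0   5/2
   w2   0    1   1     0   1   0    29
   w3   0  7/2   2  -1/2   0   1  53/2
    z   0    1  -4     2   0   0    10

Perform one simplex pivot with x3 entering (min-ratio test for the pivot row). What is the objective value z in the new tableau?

Ratio test on column x3 — row 1: (5/2)/1 = 5/2; row 2: 29/1 = 29; row 3: (53/2)/2 = 53/4. Minimum is 5/2 at row 1 (x1 leaves); pivot element 1.
Pivot on row 1; the z-row RHS becomes 10 − (-4)·(5/2) = 20.

20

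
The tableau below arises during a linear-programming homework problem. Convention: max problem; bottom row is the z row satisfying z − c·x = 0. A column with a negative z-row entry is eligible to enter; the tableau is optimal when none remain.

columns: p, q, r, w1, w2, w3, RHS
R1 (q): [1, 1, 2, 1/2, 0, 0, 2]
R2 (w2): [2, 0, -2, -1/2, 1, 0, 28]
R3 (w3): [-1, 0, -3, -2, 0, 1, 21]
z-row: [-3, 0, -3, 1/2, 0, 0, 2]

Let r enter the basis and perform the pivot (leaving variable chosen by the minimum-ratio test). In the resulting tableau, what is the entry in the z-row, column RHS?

Ratio test on column r — row 1: 2/2 = 1; row 2: entry -2 ≤ 0; row 3: entry -3 ≤ 0. Minimum is 1 at row 1 (q leaves); pivot element 2.
Divide row 1 by 2; eliminate column r from the other rows.
z-row update in column RHS: 2 − (-3)·1 = 5.

5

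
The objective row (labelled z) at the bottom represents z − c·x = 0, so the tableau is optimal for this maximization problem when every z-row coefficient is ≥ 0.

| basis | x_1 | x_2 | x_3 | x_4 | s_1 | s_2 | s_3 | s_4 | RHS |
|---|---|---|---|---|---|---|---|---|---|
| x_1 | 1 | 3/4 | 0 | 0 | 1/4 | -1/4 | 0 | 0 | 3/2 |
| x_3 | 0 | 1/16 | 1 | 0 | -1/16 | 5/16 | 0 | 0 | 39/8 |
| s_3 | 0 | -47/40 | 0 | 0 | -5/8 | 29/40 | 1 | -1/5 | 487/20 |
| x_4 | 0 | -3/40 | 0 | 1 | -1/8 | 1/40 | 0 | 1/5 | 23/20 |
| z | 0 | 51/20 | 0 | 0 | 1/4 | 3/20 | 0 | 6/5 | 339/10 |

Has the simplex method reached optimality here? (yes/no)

yes

Every z-row coefficient is ≥ 0, so the tableau is optimal.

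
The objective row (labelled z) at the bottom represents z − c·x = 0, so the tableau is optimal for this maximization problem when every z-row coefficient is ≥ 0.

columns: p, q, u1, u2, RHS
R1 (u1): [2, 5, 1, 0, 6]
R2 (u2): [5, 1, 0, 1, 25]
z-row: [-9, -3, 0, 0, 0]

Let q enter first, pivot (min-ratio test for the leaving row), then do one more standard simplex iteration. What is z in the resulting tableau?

27

Ratio test on column q — row 1: 6/5 = 6/5; row 2: 25/1 = 25. Minimum is 6/5 at row 1 (u1 leaves); pivot element 5.
Pivot on row 1; the z-row RHS becomes 0 − (-3)·(6/5) = 18/5.
Next entering variable (most negative z-row entry -39/5): p.
Ratio test on column p — row 1: (6/5)/(2/5) = 3; row 2: (119/5)/(23/5) = 119/23. Minimum is 3 at row 1 (q leaves); pivot element 2/5.
After the second pivot the z-row RHS is 18/5 − (-39/5)·3 = 27.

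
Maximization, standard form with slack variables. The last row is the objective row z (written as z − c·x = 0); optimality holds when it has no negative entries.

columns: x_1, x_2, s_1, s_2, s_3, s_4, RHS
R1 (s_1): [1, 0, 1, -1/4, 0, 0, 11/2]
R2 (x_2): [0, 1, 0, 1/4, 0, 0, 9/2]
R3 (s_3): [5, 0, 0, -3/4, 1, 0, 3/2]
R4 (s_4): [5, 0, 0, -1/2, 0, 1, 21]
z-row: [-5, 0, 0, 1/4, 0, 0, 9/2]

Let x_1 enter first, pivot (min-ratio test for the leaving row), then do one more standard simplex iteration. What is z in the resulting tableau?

15

Ratio test on column x_1 — row 1: (11/2)/1 = 11/2; row 2: entry 0 ≤ 0; row 3: (3/2)/5 = 3/10; row 4: 21/5 = 21/5. Minimum is 3/10 at row 3 (s_3 leaves); pivot element 5.
Pivot on row 3; the z-row RHS becomes 9/2 − (-5)·(3/10) = 6.
Next entering variable (most negative z-row entry -1/2): s_2.
Ratio test on column s_2 — row 1: entry -1/10 ≤ 0; row 2: (9/2)/(1/4) = 18; row 3: entry -3/20 ≤ 0; row 4: (39/2)/(1/4) = 78. Minimum is 18 at row 2 (x_2 leaves); pivot element 1/4.
After the second pivot the z-row RHS is 6 − (-1/2)·18 = 15.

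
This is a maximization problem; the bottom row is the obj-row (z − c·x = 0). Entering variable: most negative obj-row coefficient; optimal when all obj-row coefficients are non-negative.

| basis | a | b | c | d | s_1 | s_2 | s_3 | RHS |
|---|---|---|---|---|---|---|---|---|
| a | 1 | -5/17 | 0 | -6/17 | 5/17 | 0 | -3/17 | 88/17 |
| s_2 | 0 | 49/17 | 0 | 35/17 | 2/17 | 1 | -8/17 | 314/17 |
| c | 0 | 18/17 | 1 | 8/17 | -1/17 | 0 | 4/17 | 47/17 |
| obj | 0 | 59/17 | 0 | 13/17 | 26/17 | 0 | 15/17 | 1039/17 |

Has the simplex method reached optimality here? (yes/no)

Every obj-row coefficient is ≥ 0, so the tableau is optimal.

yes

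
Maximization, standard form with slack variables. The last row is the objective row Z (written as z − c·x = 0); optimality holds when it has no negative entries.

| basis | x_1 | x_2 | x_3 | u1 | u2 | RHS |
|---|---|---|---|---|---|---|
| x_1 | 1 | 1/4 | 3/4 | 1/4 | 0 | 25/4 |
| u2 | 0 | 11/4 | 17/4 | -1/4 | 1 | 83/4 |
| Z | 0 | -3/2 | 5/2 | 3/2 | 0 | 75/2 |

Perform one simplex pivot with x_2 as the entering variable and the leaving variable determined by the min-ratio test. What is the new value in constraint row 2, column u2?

Ratio test on column x_2 — row 1: (25/4)/(1/4) = 25; row 2: (83/4)/(11/4) = 83/11. Minimum is 83/11 at row 2 (u2 leaves); pivot element 11/4.
Divide row 2 by 11/4; eliminate column x_2 from the other rows.
In the new row 2, the u2 entry is the old entry divided by the pivot: 1/(11/4) = 4/11.

4/11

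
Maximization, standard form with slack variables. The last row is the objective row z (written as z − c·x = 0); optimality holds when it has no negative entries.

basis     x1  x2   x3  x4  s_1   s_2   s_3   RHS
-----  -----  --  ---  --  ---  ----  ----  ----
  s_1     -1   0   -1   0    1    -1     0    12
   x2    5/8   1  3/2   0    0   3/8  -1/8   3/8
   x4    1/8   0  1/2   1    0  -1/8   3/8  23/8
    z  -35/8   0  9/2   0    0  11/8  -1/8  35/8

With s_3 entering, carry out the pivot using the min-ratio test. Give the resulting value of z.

Ratio test on column s_3 — row 1: entry 0 ≤ 0; row 2: entry -1/8 ≤ 0; row 3: (23/8)/(3/8) = 23/3. Minimum is 23/3 at row 3 (x4 leaves); pivot element 3/8.
Pivot on row 3; the z-row RHS becomes 35/8 − (-1/8)·(23/3) = 16/3.

16/3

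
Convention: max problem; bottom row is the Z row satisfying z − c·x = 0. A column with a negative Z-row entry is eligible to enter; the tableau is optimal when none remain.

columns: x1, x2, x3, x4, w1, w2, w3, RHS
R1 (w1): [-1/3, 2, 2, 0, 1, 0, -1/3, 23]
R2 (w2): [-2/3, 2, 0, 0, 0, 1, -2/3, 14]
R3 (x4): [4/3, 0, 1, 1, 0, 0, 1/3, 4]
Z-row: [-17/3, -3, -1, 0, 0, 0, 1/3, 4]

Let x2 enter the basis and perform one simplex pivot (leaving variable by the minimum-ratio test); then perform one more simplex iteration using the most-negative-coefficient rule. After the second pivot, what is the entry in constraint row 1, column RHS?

Ratio test on column x2 — row 1: 23/2 = 23/2; row 2: 14/2 = 7; row 3: entry 0 ≤ 0. Minimum is 7 at row 2 (w2 leaves); pivot element 2.
Divide row 2 by 2; eliminate column x2 from the other rows.
Second iteration: most negative Z-row entry is -20/3 in column x1, so x1 enters.
Ratio test on column x1 — row 1: 9/(1/3) = 27; row 2: entry -1/3 ≤ 0; row 3: 4/(4/3) = 3. Minimum is 3 at row 3 (x4 leaves); pivot element 4/3.
Divide row 3 by 4/3; eliminate column x1 from the other rows.
After both pivots, the entry at constraint row 1, column RHS is 8.

8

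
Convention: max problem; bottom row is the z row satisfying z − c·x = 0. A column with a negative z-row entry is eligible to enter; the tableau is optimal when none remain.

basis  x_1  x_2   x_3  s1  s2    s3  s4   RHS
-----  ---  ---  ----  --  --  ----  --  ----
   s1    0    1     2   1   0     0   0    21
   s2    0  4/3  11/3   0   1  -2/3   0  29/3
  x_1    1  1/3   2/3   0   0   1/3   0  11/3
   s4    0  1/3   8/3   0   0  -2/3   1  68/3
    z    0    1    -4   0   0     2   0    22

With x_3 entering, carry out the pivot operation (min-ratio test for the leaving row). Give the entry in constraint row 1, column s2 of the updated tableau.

Ratio test on column x_3 — row 1: 21/2 = 21/2; row 2: (29/3)/(11/3) = 29/11; row 3: (11/3)/(2/3) = 11/2; row 4: (68/3)/(8/3) = 17/2. Minimum is 29/11 at row 2 (s2 leaves); pivot element 11/3.
Divide row 2 by 11/3; eliminate column x_3 from the other rows.
Row 1 update in column s2: 0 − 2·(3/11) = -6/11.

-6/11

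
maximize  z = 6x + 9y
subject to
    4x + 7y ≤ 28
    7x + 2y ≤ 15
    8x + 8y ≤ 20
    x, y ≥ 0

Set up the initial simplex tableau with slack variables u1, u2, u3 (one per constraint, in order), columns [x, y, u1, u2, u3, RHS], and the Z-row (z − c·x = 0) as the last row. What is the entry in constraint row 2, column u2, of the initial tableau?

1

Slack u2 belongs to constraint 2; its column is the unit vector e_2, so the entry in row 2 is 1.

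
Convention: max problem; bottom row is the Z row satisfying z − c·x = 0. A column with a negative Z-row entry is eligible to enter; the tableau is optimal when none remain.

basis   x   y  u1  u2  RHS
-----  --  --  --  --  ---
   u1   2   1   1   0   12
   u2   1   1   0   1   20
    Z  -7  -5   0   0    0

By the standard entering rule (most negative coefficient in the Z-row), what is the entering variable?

x

Negative Z-row entries: x: -7, y: -5.
The most negative is -7 in column x, so x enters.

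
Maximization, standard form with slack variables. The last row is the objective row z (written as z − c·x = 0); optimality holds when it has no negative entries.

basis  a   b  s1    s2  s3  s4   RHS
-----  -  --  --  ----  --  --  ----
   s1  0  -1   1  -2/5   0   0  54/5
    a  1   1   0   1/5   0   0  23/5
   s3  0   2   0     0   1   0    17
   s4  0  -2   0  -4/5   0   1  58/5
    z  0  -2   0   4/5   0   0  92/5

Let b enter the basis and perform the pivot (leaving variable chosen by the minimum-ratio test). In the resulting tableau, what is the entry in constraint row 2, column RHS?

Ratio test on column b — row 1: entry -1 ≤ 0; row 2: (23/5)/1 = 23/5; row 3: 17/2 = 17/2; row 4: entry -2 ≤ 0. Minimum is 23/5 at row 2 (a leaves); pivot element 1.
Divide row 2 by 1; eliminate column b from the other rows.
In the new row 2, the RHS entry is the old entry divided by the pivot: (23/5)/1 = 23/5.

23/5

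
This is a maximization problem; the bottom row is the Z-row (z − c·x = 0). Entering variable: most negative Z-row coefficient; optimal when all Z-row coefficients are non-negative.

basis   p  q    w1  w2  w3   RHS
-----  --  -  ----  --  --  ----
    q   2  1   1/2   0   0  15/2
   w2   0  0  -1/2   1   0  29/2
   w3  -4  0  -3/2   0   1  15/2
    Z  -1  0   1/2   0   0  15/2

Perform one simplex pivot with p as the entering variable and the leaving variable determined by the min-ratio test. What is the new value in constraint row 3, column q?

2

Ratio test on column p — row 1: (15/2)/2 = 15/4; row 2: entry 0 ≤ 0; row 3: entry -4 ≤ 0. Minimum is 15/4 at row 1 (q leaves); pivot element 2.
Divide row 1 by 2; eliminate column p from the other rows.
Row 3 update in column q: 0 − (-4)·(1/2) = 2.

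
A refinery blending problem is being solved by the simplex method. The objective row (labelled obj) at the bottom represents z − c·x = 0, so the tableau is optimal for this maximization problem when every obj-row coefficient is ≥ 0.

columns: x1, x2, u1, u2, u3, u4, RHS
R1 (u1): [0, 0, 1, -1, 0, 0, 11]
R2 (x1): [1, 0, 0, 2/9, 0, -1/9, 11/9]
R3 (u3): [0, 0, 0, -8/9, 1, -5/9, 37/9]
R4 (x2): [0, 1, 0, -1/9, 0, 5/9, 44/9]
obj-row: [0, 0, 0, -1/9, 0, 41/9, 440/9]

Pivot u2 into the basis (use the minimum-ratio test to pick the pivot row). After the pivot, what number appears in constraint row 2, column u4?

-1/2

Ratio test on column u2 — row 1: entry -1 ≤ 0; row 2: (11/9)/(2/9) = 11/2; row 3: entry -8/9 ≤ 0; row 4: entry -1/9 ≤ 0. Minimum is 11/2 at row 2 (x1 leaves); pivot element 2/9.
Divide row 2 by 2/9; eliminate column u2 from the other rows.
In the new row 2, the u4 entry is the old entry divided by the pivot: (-1/9)/(2/9) = -1/2.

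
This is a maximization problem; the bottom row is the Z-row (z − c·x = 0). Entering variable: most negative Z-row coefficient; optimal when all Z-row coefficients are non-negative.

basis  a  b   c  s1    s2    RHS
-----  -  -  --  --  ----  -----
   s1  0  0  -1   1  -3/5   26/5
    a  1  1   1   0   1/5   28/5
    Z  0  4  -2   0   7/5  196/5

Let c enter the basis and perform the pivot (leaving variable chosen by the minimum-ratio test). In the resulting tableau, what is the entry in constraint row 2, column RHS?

28/5

Ratio test on column c — row 1: entry -1 ≤ 0; row 2: (28/5)/1 = 28/5. Minimum is 28/5 at row 2 (a leaves); pivot element 1.
Divide row 2 by 1; eliminate column c from the other rows.
In the new row 2, the RHS entry is the old entry divided by the pivot: (28/5)/1 = 28/5.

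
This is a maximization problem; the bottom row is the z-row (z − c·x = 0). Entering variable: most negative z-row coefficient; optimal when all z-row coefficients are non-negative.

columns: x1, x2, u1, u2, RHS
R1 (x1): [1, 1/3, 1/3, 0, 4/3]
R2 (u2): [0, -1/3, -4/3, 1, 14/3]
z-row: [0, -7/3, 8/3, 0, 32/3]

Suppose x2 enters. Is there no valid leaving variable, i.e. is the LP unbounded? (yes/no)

Column x2 has positive entries in row(s) 1, so the ratio test bounds it — not unbounded.

no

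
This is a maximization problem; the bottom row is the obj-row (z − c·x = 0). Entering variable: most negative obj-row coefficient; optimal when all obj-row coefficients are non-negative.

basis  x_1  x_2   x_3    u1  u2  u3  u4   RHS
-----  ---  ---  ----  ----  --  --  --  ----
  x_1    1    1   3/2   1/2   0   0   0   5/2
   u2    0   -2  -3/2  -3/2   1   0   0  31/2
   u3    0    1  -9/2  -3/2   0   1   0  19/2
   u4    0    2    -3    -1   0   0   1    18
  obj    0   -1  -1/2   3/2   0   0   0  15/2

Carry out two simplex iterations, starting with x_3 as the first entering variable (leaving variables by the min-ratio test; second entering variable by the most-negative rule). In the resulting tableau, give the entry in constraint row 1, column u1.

1/2

Ratio test on column x_3 — row 1: (5/2)/(3/2) = 5/3; row 2: entry -3/2 ≤ 0; row 3: entry -9/2 ≤ 0; row 4: entry -3 ≤ 0. Minimum is 5/3 at row 1 (x_1 leaves); pivot element 3/2.
Divide row 1 by 3/2; eliminate column x_3 from the other rows.
Second iteration: most negative obj-row entry is -2/3 in column x_2, so x_2 enters.
Ratio test on column x_2 — row 1: (5/3)/(2/3) = 5/2; row 2: entry -1 ≤ 0; row 3: 17/4 = 17/4; row 4: 23/4 = 23/4. Minimum is 5/2 at row 1 (x_3 leaves); pivot element 2/3.
Divide row 1 by 2/3; eliminate column x_2 from the other rows.
After both pivots, the entry at constraint row 1, column u1 is 1/2.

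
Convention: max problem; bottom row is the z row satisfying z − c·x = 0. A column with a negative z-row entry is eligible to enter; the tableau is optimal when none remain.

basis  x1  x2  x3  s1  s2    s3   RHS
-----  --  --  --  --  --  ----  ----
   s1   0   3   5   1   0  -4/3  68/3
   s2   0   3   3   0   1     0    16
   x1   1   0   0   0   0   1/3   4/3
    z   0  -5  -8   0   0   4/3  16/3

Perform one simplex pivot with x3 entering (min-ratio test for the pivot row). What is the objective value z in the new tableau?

208/5

Ratio test on column x3 — row 1: (68/3)/5 = 68/15; row 2: 16/3 = 16/3; row 3: entry 0 ≤ 0. Minimum is 68/15 at row 1 (s1 leaves); pivot element 5.
Pivot on row 1; the z-row RHS becomes 16/3 − (-8)·(68/15) = 208/5.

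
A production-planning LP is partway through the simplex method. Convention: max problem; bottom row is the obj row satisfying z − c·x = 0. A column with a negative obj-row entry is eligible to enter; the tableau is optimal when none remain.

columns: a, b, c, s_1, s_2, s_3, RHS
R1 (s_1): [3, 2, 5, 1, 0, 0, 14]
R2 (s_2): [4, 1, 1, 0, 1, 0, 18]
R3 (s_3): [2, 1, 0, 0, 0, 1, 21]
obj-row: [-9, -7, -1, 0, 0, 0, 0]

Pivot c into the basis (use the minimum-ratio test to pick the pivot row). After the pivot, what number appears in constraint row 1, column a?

3/5

Ratio test on column c — row 1: 14/5 = 14/5; row 2: 18/1 = 18; row 3: entry 0 ≤ 0. Minimum is 14/5 at row 1 (s_1 leaves); pivot element 5.
Divide row 1 by 5; eliminate column c from the other rows.
In the new row 1, the a entry is the old entry divided by the pivot: 3/5 = 3/5.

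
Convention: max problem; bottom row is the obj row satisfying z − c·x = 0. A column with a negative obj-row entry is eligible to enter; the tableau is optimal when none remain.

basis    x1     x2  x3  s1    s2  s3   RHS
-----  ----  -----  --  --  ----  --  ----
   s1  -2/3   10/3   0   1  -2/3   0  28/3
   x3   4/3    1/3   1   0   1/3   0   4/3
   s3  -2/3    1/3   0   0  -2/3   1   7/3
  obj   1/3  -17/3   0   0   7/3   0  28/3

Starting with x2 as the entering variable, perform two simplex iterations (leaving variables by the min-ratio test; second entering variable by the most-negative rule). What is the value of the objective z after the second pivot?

178/7

Ratio test on column x2 — row 1: (28/3)/(10/3) = 14/5; row 2: (4/3)/(1/3) = 4; row 3: (7/3)/(1/3) = 7. Minimum is 14/5 at row 1 (s1 leaves); pivot element 10/3.
Pivot on row 1; the obj-row RHS becomes 28/3 − (-17/3)·(14/5) = 126/5.
Next entering variable (most negative obj-row entry -4/5): x1.
Ratio test on column x1 — row 1: entry -1/5 ≤ 0; row 2: (2/5)/(7/5) = 2/7; row 3: entry -3/5 ≤ 0. Minimum is 2/7 at row 2 (x3 leaves); pivot element 7/5.
After the second pivot the obj-row RHS is 126/5 − (-4/5)·(2/7) = 178/7.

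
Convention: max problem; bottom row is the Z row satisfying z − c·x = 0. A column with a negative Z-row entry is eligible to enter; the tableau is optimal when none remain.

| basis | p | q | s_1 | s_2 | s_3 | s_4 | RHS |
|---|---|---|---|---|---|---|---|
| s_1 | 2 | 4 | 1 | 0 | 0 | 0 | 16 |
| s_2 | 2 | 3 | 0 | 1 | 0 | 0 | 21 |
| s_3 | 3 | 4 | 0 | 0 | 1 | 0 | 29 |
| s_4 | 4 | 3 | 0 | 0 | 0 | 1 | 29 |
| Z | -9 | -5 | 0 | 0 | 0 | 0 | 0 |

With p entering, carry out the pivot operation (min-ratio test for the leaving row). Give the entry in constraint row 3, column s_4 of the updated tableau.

-3/4

Ratio test on column p — row 1: 16/2 = 8; row 2: 21/2 = 21/2; row 3: 29/3 = 29/3; row 4: 29/4 = 29/4. Minimum is 29/4 at row 4 (s_4 leaves); pivot element 4.
Divide row 4 by 4; eliminate column p from the other rows.
Row 3 update in column s_4: 0 − 3·(1/4) = -3/4.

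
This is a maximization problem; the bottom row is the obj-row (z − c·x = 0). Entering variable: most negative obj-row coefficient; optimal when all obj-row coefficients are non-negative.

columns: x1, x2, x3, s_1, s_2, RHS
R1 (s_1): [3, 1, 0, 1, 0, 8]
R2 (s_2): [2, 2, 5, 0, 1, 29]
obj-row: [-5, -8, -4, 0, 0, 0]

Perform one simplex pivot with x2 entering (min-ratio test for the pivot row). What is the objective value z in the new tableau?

Ratio test on column x2 — row 1: 8/1 = 8; row 2: 29/2 = 29/2. Minimum is 8 at row 1 (s_1 leaves); pivot element 1.
Pivot on row 1; the obj-row RHS becomes 0 − (-8)·8 = 64.

64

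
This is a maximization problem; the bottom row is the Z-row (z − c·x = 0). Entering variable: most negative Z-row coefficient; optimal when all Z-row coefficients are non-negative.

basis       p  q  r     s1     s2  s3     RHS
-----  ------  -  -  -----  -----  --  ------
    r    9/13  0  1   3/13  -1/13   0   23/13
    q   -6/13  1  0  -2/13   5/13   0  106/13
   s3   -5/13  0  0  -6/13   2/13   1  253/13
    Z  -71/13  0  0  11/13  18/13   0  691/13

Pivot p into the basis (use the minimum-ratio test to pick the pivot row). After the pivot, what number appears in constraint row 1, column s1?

1/3

Ratio test on column p — row 1: (23/13)/(9/13) = 23/9; row 2: entry -6/13 ≤ 0; row 3: entry -5/13 ≤ 0. Minimum is 23/9 at row 1 (r leaves); pivot element 9/13.
Divide row 1 by 9/13; eliminate column p from the other rows.
In the new row 1, the s1 entry is the old entry divided by the pivot: (3/13)/(9/13) = 1/3.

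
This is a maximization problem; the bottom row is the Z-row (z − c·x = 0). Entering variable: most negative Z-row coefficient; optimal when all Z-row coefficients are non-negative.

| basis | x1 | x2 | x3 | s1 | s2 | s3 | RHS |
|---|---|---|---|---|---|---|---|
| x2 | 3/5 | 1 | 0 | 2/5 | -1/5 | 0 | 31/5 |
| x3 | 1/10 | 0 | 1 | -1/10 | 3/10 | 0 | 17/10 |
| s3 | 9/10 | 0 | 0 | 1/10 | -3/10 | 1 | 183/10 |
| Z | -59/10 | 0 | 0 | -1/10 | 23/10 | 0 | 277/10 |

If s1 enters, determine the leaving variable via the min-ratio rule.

x2

Column s1 entries and ratios — x2: (31/5)/(2/5) = 31/2; x3: -1/10 ≤ 0, skip; s3: (183/10)/(1/10) = 183.
Smallest ratio is 31/2 in the row of x2, so x2 leaves.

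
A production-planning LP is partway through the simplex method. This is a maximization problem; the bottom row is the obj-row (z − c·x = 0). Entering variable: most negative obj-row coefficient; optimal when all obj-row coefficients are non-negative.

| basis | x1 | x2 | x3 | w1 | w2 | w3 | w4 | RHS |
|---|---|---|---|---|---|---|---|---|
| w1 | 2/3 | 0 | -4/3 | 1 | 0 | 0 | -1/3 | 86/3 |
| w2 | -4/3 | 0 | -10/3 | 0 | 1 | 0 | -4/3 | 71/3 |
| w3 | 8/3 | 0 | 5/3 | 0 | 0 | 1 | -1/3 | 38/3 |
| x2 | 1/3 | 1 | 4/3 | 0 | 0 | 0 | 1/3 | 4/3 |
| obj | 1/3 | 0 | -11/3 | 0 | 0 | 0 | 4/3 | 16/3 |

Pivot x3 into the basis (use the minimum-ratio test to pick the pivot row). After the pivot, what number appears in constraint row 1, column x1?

1

Ratio test on column x3 — row 1: entry -4/3 ≤ 0; row 2: entry -10/3 ≤ 0; row 3: (38/3)/(5/3) = 38/5; row 4: (4/3)/(4/3) = 1. Minimum is 1 at row 4 (x2 leaves); pivot element 4/3.
Divide row 4 by 4/3; eliminate column x3 from the other rows.
Row 1 update in column x1: 2/3 − (-4/3)·(1/4) = 1.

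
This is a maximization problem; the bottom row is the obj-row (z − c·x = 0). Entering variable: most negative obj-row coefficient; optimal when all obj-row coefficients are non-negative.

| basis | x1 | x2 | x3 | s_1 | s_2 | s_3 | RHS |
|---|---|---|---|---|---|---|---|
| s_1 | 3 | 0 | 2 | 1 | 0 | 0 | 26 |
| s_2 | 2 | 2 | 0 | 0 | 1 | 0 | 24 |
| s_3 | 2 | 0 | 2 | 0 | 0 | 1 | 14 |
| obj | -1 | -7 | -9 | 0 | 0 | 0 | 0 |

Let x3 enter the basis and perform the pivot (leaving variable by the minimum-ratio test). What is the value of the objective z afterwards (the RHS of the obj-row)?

Ratio test on column x3 — row 1: 26/2 = 13; row 2: entry 0 ≤ 0; row 3: 14/2 = 7. Minimum is 7 at row 3 (s_3 leaves); pivot element 2.
Pivot on row 3; the obj-row RHS becomes 0 − (-9)·7 = 63.

63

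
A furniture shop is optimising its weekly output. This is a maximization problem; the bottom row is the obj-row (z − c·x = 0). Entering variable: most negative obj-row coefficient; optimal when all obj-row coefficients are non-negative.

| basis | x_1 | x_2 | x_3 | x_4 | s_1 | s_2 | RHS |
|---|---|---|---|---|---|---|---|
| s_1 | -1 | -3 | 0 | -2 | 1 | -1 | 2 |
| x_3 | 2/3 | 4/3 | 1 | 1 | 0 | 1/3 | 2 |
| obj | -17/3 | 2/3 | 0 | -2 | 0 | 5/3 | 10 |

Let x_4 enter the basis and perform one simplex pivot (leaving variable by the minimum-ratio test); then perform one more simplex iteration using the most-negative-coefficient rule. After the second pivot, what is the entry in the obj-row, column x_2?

Ratio test on column x_4 — row 1: entry -2 ≤ 0; row 2: 2/1 = 2. Minimum is 2 at row 2 (x_3 leaves); pivot element 1.
Divide row 2 by 1; eliminate column x_4 from the other rows.
Second iteration: most negative obj-row entry is -13/3 in column x_1, so x_1 enters.
Ratio test on column x_1 — row 1: 6/(1/3) = 18; row 2: 2/(2/3) = 3. Minimum is 3 at row 2 (x_4 leaves); pivot element 2/3.
Divide row 2 by 2/3; eliminate column x_1 from the other rows.
After both pivots, the entry at the obj-row, column x_2 is 12.

12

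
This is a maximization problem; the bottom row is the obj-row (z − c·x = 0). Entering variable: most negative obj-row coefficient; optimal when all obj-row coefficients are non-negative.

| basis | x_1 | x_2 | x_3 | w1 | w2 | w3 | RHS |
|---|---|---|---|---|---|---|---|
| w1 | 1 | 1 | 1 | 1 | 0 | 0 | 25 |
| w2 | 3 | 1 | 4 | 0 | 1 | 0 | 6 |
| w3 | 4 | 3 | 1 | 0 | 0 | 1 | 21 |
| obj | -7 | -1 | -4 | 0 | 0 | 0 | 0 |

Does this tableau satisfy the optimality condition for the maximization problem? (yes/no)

no

The obj-row has a negative entry -7 in column x_1, so it is not optimal.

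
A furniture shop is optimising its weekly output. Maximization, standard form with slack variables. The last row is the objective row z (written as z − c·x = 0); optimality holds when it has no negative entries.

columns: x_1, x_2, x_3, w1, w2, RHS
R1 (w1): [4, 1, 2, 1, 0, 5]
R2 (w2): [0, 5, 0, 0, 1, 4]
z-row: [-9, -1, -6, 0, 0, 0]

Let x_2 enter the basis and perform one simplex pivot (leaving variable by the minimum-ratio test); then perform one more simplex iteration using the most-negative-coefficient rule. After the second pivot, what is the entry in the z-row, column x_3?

Ratio test on column x_2 — row 1: 5/1 = 5; row 2: 4/5 = 4/5. Minimum is 4/5 at row 2 (w2 leaves); pivot element 5.
Divide row 2 by 5; eliminate column x_2 from the other rows.
Second iteration: most negative z-row entry is -9 in column x_1, so x_1 enters.
Ratio test on column x_1 — row 1: (21/5)/4 = 21/20; row 2: entry 0 ≤ 0. Minimum is 21/20 at row 1 (w1 leaves); pivot element 4.
Divide row 1 by 4; eliminate column x_1 from the other rows.
After both pivots, the entry at the z-row, column x_3 is -3/2.

-3/2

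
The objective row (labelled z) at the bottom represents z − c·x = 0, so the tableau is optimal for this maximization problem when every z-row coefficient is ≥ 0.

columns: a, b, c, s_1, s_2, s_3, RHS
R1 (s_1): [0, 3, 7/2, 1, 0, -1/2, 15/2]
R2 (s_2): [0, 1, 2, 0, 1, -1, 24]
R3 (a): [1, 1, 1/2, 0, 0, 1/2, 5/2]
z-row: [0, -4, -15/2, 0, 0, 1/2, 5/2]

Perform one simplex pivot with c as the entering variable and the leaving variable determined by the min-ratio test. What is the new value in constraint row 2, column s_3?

-5/7

Ratio test on column c — row 1: (15/2)/(7/2) = 15/7; row 2: 24/2 = 12; row 3: (5/2)/(1/2) = 5. Minimum is 15/7 at row 1 (s_1 leaves); pivot element 7/2.
Divide row 1 by 7/2; eliminate column c from the other rows.
Row 2 update in column s_3: -1 − 2·(-1/7) = -5/7.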